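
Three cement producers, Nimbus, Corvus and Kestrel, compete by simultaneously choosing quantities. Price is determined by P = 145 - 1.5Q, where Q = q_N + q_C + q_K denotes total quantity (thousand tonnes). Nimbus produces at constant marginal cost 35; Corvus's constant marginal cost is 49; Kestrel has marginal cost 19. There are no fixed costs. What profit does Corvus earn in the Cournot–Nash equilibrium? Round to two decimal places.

112.67

Nimbus's profit: π_N = (145 - 1.5Q)q_N - (35q_N). Setting ∂π_N/∂q_N = 0: 110 - 3q_N - (3/2)(q_C + q_K) = 0.
Corvus's first-order condition: 96 - 3q_C - (3/2)(q_N + q_K) = 0.
Kestrel's first-order condition: 126 - 3q_K - (3/2)(q_N + q_C) = 0.
Summing all 3 equations gives 332 − 6Q = 0, hence Q = 166/3.
Back-substituting: q_N = (110 − 83)/(3/2) = 18, q_C = (96 − 83)/(3/2) = 26/3, q_K = (126 − 83)/(3/2) = 86/3.
Price P = 145 - (3/2)·(166/3) = 62.
Corvus's profit: (62 - 49)·(26/3) = 338/3.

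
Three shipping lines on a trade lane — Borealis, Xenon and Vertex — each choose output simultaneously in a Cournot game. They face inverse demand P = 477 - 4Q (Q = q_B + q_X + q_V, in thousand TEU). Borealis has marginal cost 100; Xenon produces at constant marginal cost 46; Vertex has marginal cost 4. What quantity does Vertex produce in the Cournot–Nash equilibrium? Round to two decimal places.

38.19

Borealis's profit: π_B = (477 - 4Q)q_B - (100q_B). Setting ∂π_B/∂q_B = 0: 377 - 8q_B - 4(q_X + q_V) = 0.
Xenon's first-order condition: 431 - 8q_X - 4(q_B + q_V) = 0.
Vertex's first-order condition: 473 - 8q_V - 4(q_B + q_X) = 0.
Adding the 3 first-order conditions: 1281 − 16Q = 0, so Q = 1281/16.
Back-substituting: q_B = (377 − 1281/4)/4 = 227/16, q_X = (431 − 1281/4)/4 = 443/16, q_V = (473 − 1281/4)/4 = 611/16.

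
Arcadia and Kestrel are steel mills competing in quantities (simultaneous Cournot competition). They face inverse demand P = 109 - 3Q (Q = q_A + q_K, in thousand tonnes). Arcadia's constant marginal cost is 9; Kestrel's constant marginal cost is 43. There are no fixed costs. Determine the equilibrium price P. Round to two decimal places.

Arcadia's profit: π_A = (109 - 3Q)q_A - (9q_A). Setting ∂π_A/∂q_A = 0: 100 - 6q_A - 3(q_K) = 0.
Kestrel's first-order condition: 66 - 6q_K - 3(q_A) = 0.
Best responses: q_A = (100 - 3q_K)/6, q_K = (66 - 3q_A)/6.
Solving the pair: q_A = 134/9, q_K = 32/9.
Total output Q = 166/9, so price P = 109 - 3·(166/9) = 161/3.

53.67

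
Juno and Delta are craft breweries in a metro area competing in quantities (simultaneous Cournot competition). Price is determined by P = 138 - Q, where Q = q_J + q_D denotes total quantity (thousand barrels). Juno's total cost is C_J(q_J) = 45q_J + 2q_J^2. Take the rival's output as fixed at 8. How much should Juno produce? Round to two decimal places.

14.17

With the rival's output fixed at 8, Juno's profit is π_J = (138 - 8 - q_J)q_J - (45q_J + 2q_J²) = (130 - q_J)q_J - (45q_J + 2q_J²).
∂π_J/∂q_J = 85 - 6q_J = 0, so q_J = 85/6.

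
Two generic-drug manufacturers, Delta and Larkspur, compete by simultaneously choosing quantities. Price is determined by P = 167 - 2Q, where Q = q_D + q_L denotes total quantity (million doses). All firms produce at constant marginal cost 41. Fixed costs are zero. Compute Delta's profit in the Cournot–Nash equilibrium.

A representative firm's profit is π_i = q_i(167 - 2Q) - 41q_i.
First-order condition (treating rivals' output as given): 126 - 4q_i - 2q_j = 0.
With identical firms every q_j equals q_i, so q_j = q_i and 126 = 6q_i, giving q_i = 21.
Price P = 167 - 2·42 = 83.
Delta's profit: (83 - 41)·21 = 882.

882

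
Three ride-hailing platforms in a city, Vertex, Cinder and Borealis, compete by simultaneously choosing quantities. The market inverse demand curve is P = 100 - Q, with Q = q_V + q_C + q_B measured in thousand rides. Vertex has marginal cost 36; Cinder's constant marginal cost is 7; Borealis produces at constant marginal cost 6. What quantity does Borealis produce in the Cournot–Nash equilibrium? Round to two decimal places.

Vertex's profit: π_V = (100 - Q)q_V - (36q_V). Setting ∂π_V/∂q_V = 0: 64 - 2q_V - (q_C + q_B) = 0.
Cinder's profit: π_C = (100 - Q)q_C - (7q_C). Setting ∂π_C/∂q_C = 0: 93 - 2q_C - (q_V + q_B) = 0.
Borealis's profit: π_B = (100 - Q)q_B - (6q_B). Setting ∂π_B/∂q_B = 0: 94 - 2q_B - (q_V + q_C) = 0.
Summing all 3 equations gives 251 − 4Q = 0, hence Q = 251/4.
Back-substituting: q_V = (64 − 251/4) = 5/4, q_C = (93 − 251/4) = 121/4, q_B = (94 − 251/4) = 125/4.

31.25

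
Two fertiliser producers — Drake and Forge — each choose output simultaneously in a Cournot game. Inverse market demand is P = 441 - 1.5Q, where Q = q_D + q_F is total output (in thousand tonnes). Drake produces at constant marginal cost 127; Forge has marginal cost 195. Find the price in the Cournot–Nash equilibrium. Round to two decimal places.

Drake's profit: π_D = (441 - 1.5Q)q_D - (127q_D). Setting ∂π_D/∂q_D = 0: 314 - 3q_D - (3/2)(q_F) = 0.
Forge's first-order condition: 246 - 3q_F - (3/2)(q_D) = 0.
Rearranging gives the reaction functions q_D = (314 - (3/2)q_F)/3 and q_F = (246 - (3/2)q_D)/3.
Substituting one into the other gives q_D = 764/9 and q_F = 356/9.
Total output Q = 1120/9, so price P = 441 - (3/2)·(1120/9) = 763/3.

254.33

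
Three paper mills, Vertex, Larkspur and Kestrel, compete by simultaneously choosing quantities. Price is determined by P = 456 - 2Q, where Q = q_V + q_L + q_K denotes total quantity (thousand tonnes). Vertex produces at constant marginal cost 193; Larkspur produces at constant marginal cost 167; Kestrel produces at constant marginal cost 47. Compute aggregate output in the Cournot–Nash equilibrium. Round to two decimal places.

120.13

Vertex's profit: π_V = (456 - 2Q)q_V - (193q_V). Setting ∂π_V/∂q_V = 0: 263 - 4q_V - 2(q_L + q_K) = 0.
Larkspur's first-order condition: 289 - 4q_L - 2(q_V + q_K) = 0.
Kestrel's first-order condition: 409 - 4q_K - 2(q_V + q_L) = 0.
Adding the 3 conditions: 961 − 4Q − 4Q = 0, i.e. Q = 961/8.
Back-substituting: q_V = (263 − 961/4)/2 = 91/8, q_L = (289 − 961/4)/2 = 195/8, q_K = (409 − 961/4)/2 = 675/8.
Total output Q = 91/8 + 195/8 + 675/8 = 961/8.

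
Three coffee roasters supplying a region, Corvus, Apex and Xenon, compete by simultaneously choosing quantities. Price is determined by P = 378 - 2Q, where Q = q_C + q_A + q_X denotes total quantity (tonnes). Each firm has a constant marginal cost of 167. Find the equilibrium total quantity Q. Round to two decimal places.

Each firm earns π_i = (378 - 2Q)q_i - 167q_i.
Setting ∂π_i/∂q_i = 0 with rivals' quantities fixed: 211 - 4q_i - 2·Σ_{j≠i} q_j = 0.
By symmetry each firm produces the same amount; substituting Σ_{j≠i} q_j = 2q_i yields q_i = 211/8.
Total output Q = 211/8 + 211/8 + 211/8 = 633/8.

79.13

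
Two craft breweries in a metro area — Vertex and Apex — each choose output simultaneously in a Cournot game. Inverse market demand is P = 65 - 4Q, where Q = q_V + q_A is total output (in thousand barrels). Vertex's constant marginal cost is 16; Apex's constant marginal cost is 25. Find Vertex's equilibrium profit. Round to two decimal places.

Vertex's profit: π_V = (65 - 4Q)q_V - (16q_V). Setting ∂π_V/∂q_V = 0: 49 - 8q_V - 4(q_A) = 0.
Apex's profit: π_A = (65 - 4Q)q_A - (25q_A). Setting ∂π_A/∂q_A = 0: 40 - 8q_A - 4(q_V) = 0.
Rearranging gives the reaction functions q_V = (49 - 4q_A)/8 and q_A = (40 - 4q_V)/8.
Solving the pair: q_V = 29/6, q_A = 31/12.
Price P = 65 - 4·(89/12) = 106/3.
Vertex's profit: (106/3 - 16)·(29/6) = 841/9.

93.44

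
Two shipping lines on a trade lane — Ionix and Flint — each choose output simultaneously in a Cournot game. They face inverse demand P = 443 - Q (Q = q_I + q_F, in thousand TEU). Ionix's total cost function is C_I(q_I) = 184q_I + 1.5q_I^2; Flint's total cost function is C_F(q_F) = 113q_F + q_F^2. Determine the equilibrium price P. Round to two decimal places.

332.63

Ionix's profit: π_I = (443 - Q)q_I - (184q_I + (3/2)q_I²). Setting ∂π_I/∂q_I = 0: 259 - 5q_I - (q_F) = 0.
Flint's profit: π_F = (443 - Q)q_F - (113q_F + q_F²). Setting ∂π_F/∂q_F = 0: 330 - 4q_F - (q_I) = 0.
So q_I = (259 - q_F)/5 and q_F = (330 - q_I)/4.
Solving the pair: q_I = 706/19, q_F = 1391/19.
Total output Q = 110.3684, so price P = 443 - 110.3684 = 332.6316.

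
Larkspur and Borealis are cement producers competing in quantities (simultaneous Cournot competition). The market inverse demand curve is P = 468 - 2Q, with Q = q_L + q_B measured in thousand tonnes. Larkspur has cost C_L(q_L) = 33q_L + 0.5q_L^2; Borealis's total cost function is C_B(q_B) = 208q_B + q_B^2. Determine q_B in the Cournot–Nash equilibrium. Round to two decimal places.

16.54

Larkspur's profit: π_L = (468 - 2Q)q_L - (33q_L + (1/2)q_L²). Setting ∂π_L/∂q_L = 0: 435 - 5q_L - 2(q_B) = 0.
Borealis's first-order condition: 260 - 6q_B - 2(q_L) = 0.
So q_L = (435 - 2q_B)/5 and q_B = (260 - 2q_L)/6.
Solving the pair: q_L = 1045/13, q_B = 215/13.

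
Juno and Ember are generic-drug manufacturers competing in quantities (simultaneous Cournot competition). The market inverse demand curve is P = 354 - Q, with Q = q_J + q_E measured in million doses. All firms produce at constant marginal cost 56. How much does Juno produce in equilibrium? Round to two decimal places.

99.33

Each firm earns π_i = (354 - Q)q_i - 56q_i.
Setting ∂π_i/∂q_i = 0 with rivals' quantities fixed: 298 - 2q_i - q_j = 0.
With identical firms every q_j equals q_i, so q_j = q_i and 298 = 3q_i, giving q_i = 298/3.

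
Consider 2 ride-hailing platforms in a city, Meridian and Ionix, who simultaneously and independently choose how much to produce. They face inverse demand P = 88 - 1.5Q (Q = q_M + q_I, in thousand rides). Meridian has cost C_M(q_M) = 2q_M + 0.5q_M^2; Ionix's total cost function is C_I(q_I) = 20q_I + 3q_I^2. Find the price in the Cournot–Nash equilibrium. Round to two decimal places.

51.78

Meridian's profit: π_M = (88 - 1.5Q)q_M - (2q_M + (1/2)q_M²). Setting ∂π_M/∂q_M = 0: 86 - 4q_M - (3/2)(q_I) = 0.
Ionix's profit: π_I = (88 - 1.5Q)q_I - (20q_I + 3q_I²). Setting ∂π_I/∂q_I = 0: 68 - 9q_I - (3/2)(q_M) = 0.
Best responses: q_M = (86 - (3/2)q_I)/4, q_I = (68 - (3/2)q_M)/9.
Solving the pair: q_M = 896/45, q_I = 572/135.
Total output Q = 652/27, so price P = 88 - (3/2)·(652/27) = 466/9.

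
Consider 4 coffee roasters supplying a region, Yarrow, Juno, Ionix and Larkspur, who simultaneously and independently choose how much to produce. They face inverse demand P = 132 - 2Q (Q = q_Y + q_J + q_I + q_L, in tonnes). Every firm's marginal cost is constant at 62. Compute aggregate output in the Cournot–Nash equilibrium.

A representative firm's profit is π_i = q_i(132 - 2Q) - 62q_i.
Setting ∂π_i/∂q_i = 0 with rivals' quantities fixed: 70 - 4q_i - 2·Σ_{j≠i} q_j = 0.
By symmetry each firm produces the same amount; substituting Σ_{j≠i} q_j = 3q_i yields q_i = 70/10 = 7.
Total output Q = 7 + 7 + 7 + 7 = 28.

28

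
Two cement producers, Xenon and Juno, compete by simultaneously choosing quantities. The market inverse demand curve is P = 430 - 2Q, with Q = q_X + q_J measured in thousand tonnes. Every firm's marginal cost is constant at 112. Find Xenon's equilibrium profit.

5618

Each firm earns π_i = (430 - 2Q)q_i - 112q_i.
First-order condition (treating rivals' output as given): 318 - 4q_i - 2q_j = 0.
With identical firms every q_j equals q_i, so q_j = q_i and 318 = 6q_i, giving q_i = 53.
Price P = 430 - 2·106 = 218.
Xenon's profit: (218 - 112)·53 = 5618.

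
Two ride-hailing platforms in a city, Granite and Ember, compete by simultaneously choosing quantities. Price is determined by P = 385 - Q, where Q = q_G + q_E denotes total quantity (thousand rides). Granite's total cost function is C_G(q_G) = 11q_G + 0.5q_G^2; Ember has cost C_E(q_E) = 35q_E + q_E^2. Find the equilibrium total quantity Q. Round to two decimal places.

Granite's profit: π_G = (385 - Q)q_G - (11q_G + (1/2)q_G²). Setting ∂π_G/∂q_G = 0: 374 - 3q_G - (q_E) = 0.
Ember's first-order condition: 350 - 4q_E - (q_G) = 0.
So q_G = (374 - q_E)/3 and q_E = (350 - q_G)/4.
Substituting one into the other gives q_G = 1146/11 and q_E = 676/11.
Total output Q = 1146/11 + 676/11 = 1822/11.

165.64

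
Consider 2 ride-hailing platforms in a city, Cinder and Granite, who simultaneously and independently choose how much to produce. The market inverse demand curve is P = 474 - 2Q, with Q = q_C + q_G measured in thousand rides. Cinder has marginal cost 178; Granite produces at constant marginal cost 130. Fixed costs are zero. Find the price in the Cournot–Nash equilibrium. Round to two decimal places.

260.67

Cinder's profit: π_C = (474 - 2Q)q_C - (178q_C). Setting ∂π_C/∂q_C = 0: 296 - 4q_C - 2(q_G) = 0.
Granite's first-order condition: 344 - 4q_G - 2(q_C) = 0.
Best responses: q_C = (296 - 2q_G)/4, q_G = (344 - 2q_C)/4.
Substituting one into the other gives q_C = 124/3 and q_G = 196/3.
Total output Q = 320/3, so price P = 474 - 2·(320/3) = 782/3.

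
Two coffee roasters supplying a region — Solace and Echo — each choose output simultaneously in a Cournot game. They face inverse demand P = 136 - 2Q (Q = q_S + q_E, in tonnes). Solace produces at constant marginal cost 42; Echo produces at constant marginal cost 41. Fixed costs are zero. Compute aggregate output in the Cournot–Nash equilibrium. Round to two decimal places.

31.50

Solace's profit: π_S = (136 - 2Q)q_S - (42q_S). Setting ∂π_S/∂q_S = 0: 94 - 4q_S - 2(q_E) = 0.
Echo's first-order condition: 95 - 4q_E - 2(q_S) = 0.
So q_S = (94 - 2q_E)/4 and q_E = (95 - 2q_S)/4.
Substituting one into the other gives q_S = 31/2 and q_E = 16.
Total output Q = 31/2 + 16 = 63/2.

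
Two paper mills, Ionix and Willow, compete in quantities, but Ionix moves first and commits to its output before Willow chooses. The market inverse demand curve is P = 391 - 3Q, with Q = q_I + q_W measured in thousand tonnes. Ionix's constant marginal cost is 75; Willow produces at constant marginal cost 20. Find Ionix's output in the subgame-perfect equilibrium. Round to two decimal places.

Solve by backward induction. Given q_I, the follower Willow maximises π_W = (391 - 3q_I - 3q_W)q_W - 20q_W.
∂π_W/∂q_W = 371 - 3q_I - 6q_W = 0 gives the reaction function q_W = (371 - 3q_I)/6.
The leader anticipates this reaction. Substituting into P = 391 - 3Q gives P = 411/2 - (3/2)q_I, so π_I = (411/2 - (3/2)q_I)q_I - 75q_I.
Leader FOC: 261/2 - 3q_I = 0, so q_I = 87/2.
Then q_W = (371 - 3·(87/2))/6 = 481/12.

43.50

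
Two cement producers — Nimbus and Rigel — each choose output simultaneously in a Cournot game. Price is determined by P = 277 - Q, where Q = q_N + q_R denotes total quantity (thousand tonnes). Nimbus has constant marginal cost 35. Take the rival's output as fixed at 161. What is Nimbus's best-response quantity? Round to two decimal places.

40.50

With the rival's output fixed at 161, Nimbus's profit is π_N = (277 - 161 - q_N)q_N - (35q_N) = (116 - q_N)q_N - (35q_N).
∂π_N/∂q_N = 81 - 2q_N = 0, so q_N = 81/2.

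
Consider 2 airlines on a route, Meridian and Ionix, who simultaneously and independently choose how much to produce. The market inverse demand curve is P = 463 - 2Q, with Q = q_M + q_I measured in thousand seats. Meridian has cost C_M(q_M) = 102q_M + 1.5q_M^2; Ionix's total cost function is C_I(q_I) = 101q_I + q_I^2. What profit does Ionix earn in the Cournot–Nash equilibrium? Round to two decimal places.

Meridian's profit: π_M = (463 - 2Q)q_M - (102q_M + (3/2)q_M²). Setting ∂π_M/∂q_M = 0: 361 - 7q_M - 2(q_I) = 0.
Ionix's first-order condition: 362 - 6q_I - 2(q_M) = 0.
So q_M = (361 - 2q_I)/7 and q_I = (362 - 2q_M)/6.
Substituting one into the other gives q_M = 721/19 and q_I = 906/19.
Price P = 463 - 2·(1627/19) = 291.7368.
Ionix's profit: 291.7368·(906/19) - 101·(906/19) - (906/19)² = 6821.3518.

6821.35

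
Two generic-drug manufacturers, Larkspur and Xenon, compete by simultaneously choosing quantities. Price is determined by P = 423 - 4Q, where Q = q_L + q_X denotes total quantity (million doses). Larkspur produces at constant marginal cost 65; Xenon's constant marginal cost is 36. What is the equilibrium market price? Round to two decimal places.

174.67

Larkspur's profit: π_L = (423 - 4Q)q_L - (65q_L). Setting ∂π_L/∂q_L = 0: 358 - 8q_L - 4(q_X) = 0.
Xenon's first-order condition: 387 - 8q_X - 4(q_L) = 0.
Rearranging gives the reaction functions q_L = (358 - 4q_X)/8 and q_X = (387 - 4q_L)/8.
Solving the pair: q_L = 329/12, q_X = 104/3.
Total output Q = 745/12, so price P = 423 - 4·(745/12) = 524/3.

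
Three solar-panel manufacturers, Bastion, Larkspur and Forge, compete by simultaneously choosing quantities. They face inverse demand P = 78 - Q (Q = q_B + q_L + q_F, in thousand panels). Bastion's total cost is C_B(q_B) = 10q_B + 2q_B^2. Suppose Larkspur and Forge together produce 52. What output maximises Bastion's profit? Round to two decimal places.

With rivals' combined output fixed at 52, Bastion's profit is π_B = (78 - 52 - q_B)q_B - (10q_B + 2q_B²) = (26 - q_B)q_B - (10q_B + 2q_B²).
∂π_B/∂q_B = 16 - 6q_B = 0, so q_B = 8/3.

2.67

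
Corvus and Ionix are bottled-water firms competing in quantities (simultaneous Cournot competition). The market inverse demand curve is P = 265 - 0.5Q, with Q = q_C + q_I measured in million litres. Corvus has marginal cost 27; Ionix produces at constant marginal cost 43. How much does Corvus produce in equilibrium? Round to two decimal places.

Corvus's profit: π_C = (265 - 0.5Q)q_C - (27q_C). Setting ∂π_C/∂q_C = 0: 238 - q_C - (1/2)(q_I) = 0.
Ionix's first-order condition: 222 - q_I - (1/2)(q_C) = 0.
Rearranging gives the reaction functions q_C = (238 - (1/2)q_I) and q_I = (222 - (1/2)q_C).
Substituting one into the other gives q_C = 508/3 and q_I = 412/3.

169.33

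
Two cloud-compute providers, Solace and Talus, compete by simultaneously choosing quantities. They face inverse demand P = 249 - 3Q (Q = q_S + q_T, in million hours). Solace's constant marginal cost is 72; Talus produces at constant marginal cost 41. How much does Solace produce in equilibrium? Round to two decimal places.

16.22

Solace's profit: π_S = (249 - 3Q)q_S - (72q_S). Setting ∂π_S/∂q_S = 0: 177 - 6q_S - 3(q_T) = 0.
Talus's profit: π_T = (249 - 3Q)q_T - (41q_T). Setting ∂π_T/∂q_T = 0: 208 - 6q_T - 3(q_S) = 0.
Rearranging gives the reaction functions q_S = (177 - 3q_T)/6 and q_T = (208 - 3q_S)/6.
Solving the pair: q_S = 146/9, q_T = 239/9.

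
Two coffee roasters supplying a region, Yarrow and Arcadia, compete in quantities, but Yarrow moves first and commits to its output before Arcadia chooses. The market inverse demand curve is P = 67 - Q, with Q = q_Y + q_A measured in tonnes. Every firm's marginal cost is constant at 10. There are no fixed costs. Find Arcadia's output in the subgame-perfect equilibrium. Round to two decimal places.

Solve by backward induction. Given q_Y, the follower Arcadia maximises π_A = (67 - q_Y - q_A)q_A - 10q_A.
Follower FOC: 57 - q_Y - 2q_A = 0, so q_A(q_Y) = (57 - q_Y)/2.
Yarrow substitutes q_A(q_Y) into its own profit: π_Y = q_Y(67 - q_Y - (57 - q_Y)/2) - 10q_Y = (77/2 - (1/2)q_Y)q_Y - 10q_Y.
Maximising: ∂π_Y/∂q_Y = 57/2 - q_Y = 0, giving q_Y = 57/2.
Then q_A = (57 - 57/2)/2 = 57/4.

14.25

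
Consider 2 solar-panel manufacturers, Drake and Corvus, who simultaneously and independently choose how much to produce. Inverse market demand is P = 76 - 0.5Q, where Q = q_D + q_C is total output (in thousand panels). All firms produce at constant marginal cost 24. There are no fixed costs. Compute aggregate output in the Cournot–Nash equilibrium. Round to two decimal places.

69.33

A representative firm's profit is π_i = q_i(76 - 0.5Q) - 24q_i.
Setting ∂π_i/∂q_i = 0 with rivals' quantities fixed: 52 - q_i - (1/2)q_j = 0.
By symmetry each firm produces the same amount; substituting q_j = q_i yields q_i = 52/(3/2) = 104/3.
Total output Q = 104/3 + 104/3 = 208/3.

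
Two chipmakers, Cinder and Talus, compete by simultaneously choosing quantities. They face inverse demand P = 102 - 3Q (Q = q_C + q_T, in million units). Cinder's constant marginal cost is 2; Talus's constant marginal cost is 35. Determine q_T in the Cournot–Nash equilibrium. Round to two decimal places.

3.78

Cinder's profit: π_C = (102 - 3Q)q_C - (2q_C). Setting ∂π_C/∂q_C = 0: 100 - 6q_C - 3(q_T) = 0.
Talus's first-order condition: 67 - 6q_T - 3(q_C) = 0.
Best responses: q_C = (100 - 3q_T)/6, q_T = (67 - 3q_C)/6.
Solving the pair: q_C = 133/9, q_T = 34/9.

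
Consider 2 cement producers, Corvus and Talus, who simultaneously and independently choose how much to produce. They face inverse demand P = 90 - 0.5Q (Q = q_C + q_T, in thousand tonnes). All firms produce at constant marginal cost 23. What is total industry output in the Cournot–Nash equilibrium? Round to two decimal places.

Each firm earns π_i = (90 - 0.5Q)q_i - 23q_i.
First-order condition (treating rivals' output as given): 67 - q_i - (1/2)q_j = 0.
With identical firms every q_j equals q_i, so q_j = q_i and 67 = (3/2)q_i, giving q_i = 134/3.
Total output Q = 134/3 + 134/3 = 268/3.

89.33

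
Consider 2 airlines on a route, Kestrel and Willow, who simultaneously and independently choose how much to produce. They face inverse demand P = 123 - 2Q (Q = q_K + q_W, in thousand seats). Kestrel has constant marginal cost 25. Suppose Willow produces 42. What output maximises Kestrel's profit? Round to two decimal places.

3.50

With the rival's output fixed at 42, Kestrel's profit is π_K = (123 - 2·42 - 2q_K)q_K - (25q_K) = (39 - 2q_K)q_K - (25q_K).
∂π_K/∂q_K = 14 - 4q_K = 0, so q_K = 7/2.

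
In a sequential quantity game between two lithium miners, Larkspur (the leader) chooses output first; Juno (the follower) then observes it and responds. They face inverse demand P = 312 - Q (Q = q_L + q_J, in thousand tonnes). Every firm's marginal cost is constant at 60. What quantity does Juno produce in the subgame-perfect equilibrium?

Solve by backward induction. Given q_L, the follower Juno maximises π_J = (312 - q_L - q_J)q_J - 60q_J.
Setting the follower's marginal profit to zero, 252 - q_L - 2q_J = 0, i.e. q_J = (252 - q_L)/2.
Larkspur substitutes q_J(q_L) into its own profit: π_L = q_L(312 - q_L - (252 - q_L)/2) - 60q_L = (186 - (1/2)q_L)q_L - 60q_L.
The leader's first-order condition 126 - q_L = 0 yields q_L = 126.
Then q_J = (252 - 126)/2 = 63.

63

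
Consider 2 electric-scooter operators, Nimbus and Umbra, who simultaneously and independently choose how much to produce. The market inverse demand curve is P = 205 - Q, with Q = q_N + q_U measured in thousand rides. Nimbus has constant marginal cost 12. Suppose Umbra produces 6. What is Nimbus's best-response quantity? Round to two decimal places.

93.50

With the rival's output fixed at 6, Nimbus's profit is π_N = (205 - 6 - q_N)q_N - (12q_N) = (199 - q_N)q_N - (12q_N).
∂π_N/∂q_N = 187 - 2q_N = 0, so q_N = 187/2.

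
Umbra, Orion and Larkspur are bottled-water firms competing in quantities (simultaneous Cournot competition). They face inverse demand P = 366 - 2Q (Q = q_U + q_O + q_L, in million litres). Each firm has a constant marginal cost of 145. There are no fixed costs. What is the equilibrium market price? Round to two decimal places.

200.25

Each firm earns π_i = (366 - 2Q)q_i - 145q_i.
Setting ∂π_i/∂q_i = 0 with rivals' quantities fixed: 221 - 4q_i - 2·Σ_{j≠i} q_j = 0.
With identical firms every q_j equals q_i, so Σ_{j≠i} q_j = 2q_i and 221 = 8q_i, giving q_i = 221/8.
Total output Q = 663/8, so price P = 366 - 2·(663/8) = 801/4.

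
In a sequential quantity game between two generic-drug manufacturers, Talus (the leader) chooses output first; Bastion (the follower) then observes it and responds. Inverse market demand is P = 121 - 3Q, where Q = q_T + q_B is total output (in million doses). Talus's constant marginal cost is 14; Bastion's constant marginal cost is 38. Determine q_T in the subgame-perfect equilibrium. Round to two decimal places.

21.83

Solve by backward induction. Given q_T, the follower Bastion maximises π_B = (121 - 3q_T - 3q_B)q_B - 38q_B.
∂π_B/∂q_B = 83 - 3q_T - 6q_B = 0 gives the reaction function q_B = (83 - 3q_T)/6.
The leader anticipates this reaction. Substituting into P = 121 - 3Q gives P = 159/2 - (3/2)q_T, so π_T = (159/2 - (3/2)q_T)q_T - 14q_T.
The leader's first-order condition 131/2 - 3q_T = 0 yields q_T = 131/6.
Then q_B = (83 - 3·(131/6))/6 = 35/12.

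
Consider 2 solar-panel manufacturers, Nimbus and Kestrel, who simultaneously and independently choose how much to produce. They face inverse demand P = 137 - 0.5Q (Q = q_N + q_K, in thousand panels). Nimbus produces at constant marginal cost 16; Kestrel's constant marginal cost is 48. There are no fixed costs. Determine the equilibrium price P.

Nimbus's profit: π_N = (137 - 0.5Q)q_N - (16q_N). Setting ∂π_N/∂q_N = 0: 121 - q_N - (1/2)(q_K) = 0.
Kestrel's profit: π_K = (137 - 0.5Q)q_K - (48q_K). Setting ∂π_K/∂q_K = 0: 89 - q_K - (1/2)(q_N) = 0.
Best responses: q_N = (121 - (1/2)q_K), q_K = (89 - (1/2)q_N).
Substituting one into the other gives q_N = 102 and q_K = 38.
Total output Q = 140, so price P = 137 - (1/2)·140 = 67.

67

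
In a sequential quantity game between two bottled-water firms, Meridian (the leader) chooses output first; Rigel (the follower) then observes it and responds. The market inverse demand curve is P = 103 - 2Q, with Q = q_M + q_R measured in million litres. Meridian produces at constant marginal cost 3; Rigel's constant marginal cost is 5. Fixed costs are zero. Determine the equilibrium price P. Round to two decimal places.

Solve by backward induction. Given q_M, the follower Rigel maximises π_R = (103 - 2q_M - 2q_R)q_R - 5q_R.
Setting the follower's marginal profit to zero, 98 - 2q_M - 4q_R = 0, i.e. q_R = (98 - 2q_M)/4.
The leader anticipates this reaction. Substituting into P = 103 - 2Q gives P = 54 - q_M, so π_M = (54 - q_M)q_M - 3q_M.
Leader FOC: 51 - 2q_M = 0, so q_M = 51/2.
Then q_R = (98 - 2·(51/2))/4 = 47/4.
Total output Q = 149/4, so price P = 103 - 2·(149/4) = 57/2.

28.50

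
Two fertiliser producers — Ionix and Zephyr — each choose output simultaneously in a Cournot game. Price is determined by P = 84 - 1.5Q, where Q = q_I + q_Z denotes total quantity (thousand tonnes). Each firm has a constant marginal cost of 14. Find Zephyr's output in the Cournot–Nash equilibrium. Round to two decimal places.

15.56

A representative firm's profit is π_i = q_i(84 - 1.5Q) - 14q_i.
First-order condition (treating rivals' output as given): 70 - 3q_i - (3/2)q_j = 0.
With identical firms every q_j equals q_i, so q_j = q_i and 70 = (9/2)q_i, giving q_i = 140/9.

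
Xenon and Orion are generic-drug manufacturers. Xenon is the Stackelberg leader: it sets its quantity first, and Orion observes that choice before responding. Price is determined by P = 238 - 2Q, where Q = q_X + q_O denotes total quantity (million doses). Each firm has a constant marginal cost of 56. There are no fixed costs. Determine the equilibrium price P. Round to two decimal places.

The follower Orion best-responds to any q_X: π_O = (238 - 2Q)q_O - 56q_O.
Setting the follower's marginal profit to zero, 182 - 2q_X - 4q_O = 0, i.e. q_O = (182 - 2q_X)/4.
Xenon substitutes q_O(q_X) into its own profit: π_X = q_X(238 - 2q_X - (182 - 2q_X)/2) - 56q_X = (147 - q_X)q_X - 56q_X.
Leader FOC: 91 - 2q_X = 0, so q_X = 91/2.
Then q_O = (182 - 2·(91/2))/4 = 91/4.
Total output Q = 273/4, so price P = 238 - 2·(273/4) = 203/2.

101.50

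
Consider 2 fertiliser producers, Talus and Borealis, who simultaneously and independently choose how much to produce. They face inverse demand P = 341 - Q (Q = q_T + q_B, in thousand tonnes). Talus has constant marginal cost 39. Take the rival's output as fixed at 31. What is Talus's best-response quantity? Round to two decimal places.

135.50

With the rival's output fixed at 31, Talus's profit is π_T = (341 - 31 - q_T)q_T - (39q_T) = (310 - q_T)q_T - (39q_T).
∂π_T/∂q_T = 271 - 2q_T = 0, so q_T = 271/2.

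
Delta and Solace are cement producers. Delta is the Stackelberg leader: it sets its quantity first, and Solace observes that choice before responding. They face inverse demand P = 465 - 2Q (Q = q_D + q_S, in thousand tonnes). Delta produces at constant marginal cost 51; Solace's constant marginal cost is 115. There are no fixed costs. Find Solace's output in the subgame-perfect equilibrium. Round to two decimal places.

Solve by backward induction. Given q_D, the follower Solace maximises π_S = (465 - 2q_D - 2q_S)q_S - 115q_S.
Setting the follower's marginal profit to zero, 350 - 2q_D - 4q_S = 0, i.e. q_S = (350 - 2q_D)/4.
Delta substitutes q_S(q_D) into its own profit: π_D = q_D(465 - 2q_D - (350 - 2q_D)/2) - 51q_D = (290 - q_D)q_D - 51q_D.
Maximising: ∂π_D/∂q_D = 239 - 2q_D = 0, giving q_D = 239/2.
Then q_S = (350 - 2·(239/2))/4 = 111/4.

27.75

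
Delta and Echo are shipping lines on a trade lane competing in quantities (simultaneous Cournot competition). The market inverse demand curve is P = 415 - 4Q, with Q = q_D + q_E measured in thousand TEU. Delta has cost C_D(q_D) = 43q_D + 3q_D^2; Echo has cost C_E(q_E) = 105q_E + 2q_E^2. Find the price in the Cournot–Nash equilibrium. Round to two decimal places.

255.11

Delta's profit: π_D = (415 - 4Q)q_D - (43q_D + 3q_D²). Setting ∂π_D/∂q_D = 0: 372 - 14q_D - 4(q_E) = 0.
Echo's first-order condition: 310 - 12q_E - 4(q_D) = 0.
Rearranging gives the reaction functions q_D = (372 - 4q_E)/14 and q_E = (310 - 4q_D)/12.
Solving the pair: q_D = 403/19, q_E = 713/38.
Total output Q = 1519/38, so price P = 415 - 4·(1519/38) = 255.1053.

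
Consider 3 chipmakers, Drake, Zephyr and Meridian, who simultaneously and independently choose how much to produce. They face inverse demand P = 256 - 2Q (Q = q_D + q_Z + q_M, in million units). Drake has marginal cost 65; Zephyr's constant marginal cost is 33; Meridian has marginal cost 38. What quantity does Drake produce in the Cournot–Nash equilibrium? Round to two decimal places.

Drake's profit: π_D = (256 - 2Q)q_D - (65q_D). Setting ∂π_D/∂q_D = 0: 191 - 4q_D - 2(q_Z + q_M) = 0.
Zephyr's first-order condition: 223 - 4q_Z - 2(q_D + q_M) = 0.
Meridian's profit: π_M = (256 - 2Q)q_M - (38q_M). Setting ∂π_M/∂q_M = 0: 218 - 4q_M - 2(q_D + q_Z) = 0.
Adding the 3 conditions: 632 − 4Q − 4Q = 0, i.e. Q = 79.
Back-substituting: q_D = (191 − 158)/2 = 33/2, q_Z = (223 − 158)/2 = 65/2, q_M = (218 − 158)/2 = 30.

16.50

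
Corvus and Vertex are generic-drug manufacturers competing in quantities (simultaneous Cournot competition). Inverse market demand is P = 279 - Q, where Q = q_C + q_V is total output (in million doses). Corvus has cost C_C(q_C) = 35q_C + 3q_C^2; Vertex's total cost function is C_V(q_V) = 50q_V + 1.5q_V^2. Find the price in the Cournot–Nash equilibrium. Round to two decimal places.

Corvus's profit: π_C = (279 - Q)q_C - (35q_C + 3q_C²). Setting ∂π_C/∂q_C = 0: 244 - 8q_C - (q_V) = 0.
Vertex's profit: π_V = (279 - Q)q_V - (50q_V + (3/2)q_V²). Setting ∂π_V/∂q_V = 0: 229 - 5q_V - (q_C) = 0.
So q_C = (244 - q_V)/8 and q_V = (229 - q_C)/5.
Substituting one into the other gives q_C = 991/39 and q_V = 1588/39.
Total output Q = 66.1282, so price P = 279 - 66.1282 = 212.8718.

212.87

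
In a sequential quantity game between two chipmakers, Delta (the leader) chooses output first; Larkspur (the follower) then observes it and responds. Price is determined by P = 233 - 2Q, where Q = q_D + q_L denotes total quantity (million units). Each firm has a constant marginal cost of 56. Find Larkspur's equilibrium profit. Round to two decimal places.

979.03

Solve by backward induction. Given q_D, the follower Larkspur maximises π_L = (233 - 2q_D - 2q_L)q_L - 56q_L.
∂π_L/∂q_L = 177 - 2q_D - 4q_L = 0 gives the reaction function q_L = (177 - 2q_D)/4.
Delta substitutes q_L(q_D) into its own profit: π_D = q_D(233 - 2q_D - (177 - 2q_D)/2) - 56q_D = (289/2 - q_D)q_D - 56q_D.
The leader's first-order condition 177/2 - 2q_D = 0 yields q_D = 177/4.
Then q_L = (177 - 2·(177/4))/4 = 177/8.
Price P = 233 - 2·(531/8) = 401/4.
Larkspur's profit: (401/4 - 56)·(177/8) = 979.0313.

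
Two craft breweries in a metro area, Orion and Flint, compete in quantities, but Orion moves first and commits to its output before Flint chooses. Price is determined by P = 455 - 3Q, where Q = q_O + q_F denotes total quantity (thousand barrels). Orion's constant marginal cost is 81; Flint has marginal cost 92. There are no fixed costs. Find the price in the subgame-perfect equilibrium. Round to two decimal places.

Solve by backward induction. Given q_O, the follower Flint maximises π_F = (455 - 3q_O - 3q_F)q_F - 92q_F.
∂π_F/∂q_F = 363 - 3q_O - 6q_F = 0 gives the reaction function q_F = (363 - 3q_O)/6.
Orion substitutes q_F(q_O) into its own profit: π_O = q_O(455 - 3q_O - (363 - 3q_O)/2) - 81q_O = (547/2 - (3/2)q_O)q_O - 81q_O.
Maximising: ∂π_O/∂q_O = 385/2 - 3q_O = 0, giving q_O = 385/6.
Then q_F = (363 - 3·(385/6))/6 = 341/12.
Total output Q = 1111/12, so price P = 455 - 3·(1111/12) = 709/4.

177.25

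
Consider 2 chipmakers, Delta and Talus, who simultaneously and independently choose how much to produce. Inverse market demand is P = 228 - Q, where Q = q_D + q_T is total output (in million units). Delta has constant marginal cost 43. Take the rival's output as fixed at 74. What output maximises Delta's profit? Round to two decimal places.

55.50

With the rival's output fixed at 74, Delta's profit is π_D = (228 - 74 - q_D)q_D - (43q_D) = (154 - q_D)q_D - (43q_D).
∂π_D/∂q_D = 111 - 2q_D = 0, so q_D = 111/2.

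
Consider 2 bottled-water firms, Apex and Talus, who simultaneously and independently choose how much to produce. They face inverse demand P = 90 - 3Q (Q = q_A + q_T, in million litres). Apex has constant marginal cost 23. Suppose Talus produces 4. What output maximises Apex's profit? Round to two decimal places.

With the rival's output fixed at 4, Apex's profit is π_A = (90 - 3·4 - 3q_A)q_A - (23q_A) = (78 - 3q_A)q_A - (23q_A).
∂π_A/∂q_A = 55 - 6q_A = 0, so q_A = 55/6.

9.17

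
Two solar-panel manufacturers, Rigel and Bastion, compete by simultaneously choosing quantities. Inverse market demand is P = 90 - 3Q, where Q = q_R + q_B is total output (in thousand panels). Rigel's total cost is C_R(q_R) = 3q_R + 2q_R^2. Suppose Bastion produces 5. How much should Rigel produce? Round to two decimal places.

With the rival's output fixed at 5, Rigel's profit is π_R = (90 - 3·5 - 3q_R)q_R - (3q_R + 2q_R²) = (75 - 3q_R)q_R - (3q_R + 2q_R²).
∂π_R/∂q_R = 72 - 10q_R = 0, so q_R = 36/5.

7.20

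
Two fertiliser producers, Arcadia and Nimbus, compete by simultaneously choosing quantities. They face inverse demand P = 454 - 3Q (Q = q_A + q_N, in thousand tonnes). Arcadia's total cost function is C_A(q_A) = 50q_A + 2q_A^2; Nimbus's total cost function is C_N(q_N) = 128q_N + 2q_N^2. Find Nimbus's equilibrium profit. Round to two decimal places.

2532.49

Arcadia's profit: π_A = (454 - 3Q)q_A - (50q_A + 2q_A²). Setting ∂π_A/∂q_A = 0: 404 - 10q_A - 3(q_N) = 0.
Nimbus's profit: π_N = (454 - 3Q)q_N - (128q_N + 2q_N²). Setting ∂π_N/∂q_N = 0: 326 - 10q_N - 3(q_A) = 0.
Best responses: q_A = (404 - 3q_N)/10, q_N = (326 - 3q_A)/10.
Substituting one into the other gives q_A = 33.6484 and q_N = 22.5055.
Price P = 454 - 3·(730/13) = 285.5385.
Nimbus's profit: 285.5385·22.5055 - 128·22.5055 - 2·22.5055² = 2532.4864.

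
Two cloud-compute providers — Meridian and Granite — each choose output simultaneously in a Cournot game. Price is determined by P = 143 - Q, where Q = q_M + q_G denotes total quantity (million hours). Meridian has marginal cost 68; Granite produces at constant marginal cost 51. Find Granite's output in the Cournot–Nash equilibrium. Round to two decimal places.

Meridian's profit: π_M = (143 - Q)q_M - (68q_M). Setting ∂π_M/∂q_M = 0: 75 - 2q_M - (q_G) = 0.
Granite's first-order condition: 92 - 2q_G - (q_M) = 0.
Rearranging gives the reaction functions q_M = (75 - q_G)/2 and q_G = (92 - q_M)/2.
Solving the pair: q_M = 58/3, q_G = 109/3.

36.33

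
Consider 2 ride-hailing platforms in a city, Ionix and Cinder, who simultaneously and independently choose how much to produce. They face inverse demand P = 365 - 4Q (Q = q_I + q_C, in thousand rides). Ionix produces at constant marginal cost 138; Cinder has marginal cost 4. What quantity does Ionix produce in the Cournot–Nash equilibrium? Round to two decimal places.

7.75

Ionix's profit: π_I = (365 - 4Q)q_I - (138q_I). Setting ∂π_I/∂q_I = 0: 227 - 8q_I - 4(q_C) = 0.
Cinder's profit: π_C = (365 - 4Q)q_C - (4q_C). Setting ∂π_C/∂q_C = 0: 361 - 8q_C - 4(q_I) = 0.
So q_I = (227 - 4q_C)/8 and q_C = (361 - 4q_I)/8.
Solving the pair: q_I = 31/4, q_C = 165/4.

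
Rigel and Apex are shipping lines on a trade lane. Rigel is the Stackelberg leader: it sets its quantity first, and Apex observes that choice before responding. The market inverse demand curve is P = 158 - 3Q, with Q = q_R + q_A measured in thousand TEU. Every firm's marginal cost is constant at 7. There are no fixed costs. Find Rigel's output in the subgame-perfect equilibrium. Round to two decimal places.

25.17

The follower Apex best-responds to any q_R: π_A = (158 - 3Q)q_A - 7q_A.
Setting the follower's marginal profit to zero, 151 - 3q_R - 6q_A = 0, i.e. q_A = (151 - 3q_R)/6.
The leader anticipates this reaction. Substituting into P = 158 - 3Q gives P = 165/2 - (3/2)q_R, so π_R = (165/2 - (3/2)q_R)q_R - 7q_R.
Leader FOC: 151/2 - 3q_R = 0, so q_R = 151/6.
Then q_A = (151 - 3·(151/6))/6 = 151/12.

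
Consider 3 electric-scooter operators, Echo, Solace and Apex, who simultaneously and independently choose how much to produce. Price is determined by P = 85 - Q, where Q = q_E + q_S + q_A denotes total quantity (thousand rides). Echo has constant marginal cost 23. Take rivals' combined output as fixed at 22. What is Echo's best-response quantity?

With rivals' combined output fixed at 22, Echo's profit is π_E = (85 - 22 - q_E)q_E - (23q_E) = (63 - q_E)q_E - (23q_E).
∂π_E/∂q_E = 40 - 2q_E = 0, so q_E = 20.

20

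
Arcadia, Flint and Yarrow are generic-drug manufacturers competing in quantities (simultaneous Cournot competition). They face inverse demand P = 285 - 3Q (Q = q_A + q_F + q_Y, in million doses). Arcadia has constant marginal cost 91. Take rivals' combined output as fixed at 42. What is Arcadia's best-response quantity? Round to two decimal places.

11.33

With rivals' combined output fixed at 42, Arcadia's profit is π_A = (285 - 3·42 - 3q_A)q_A - (91q_A) = (159 - 3q_A)q_A - (91q_A).
∂π_A/∂q_A = 68 - 6q_A = 0, so q_A = 34/3.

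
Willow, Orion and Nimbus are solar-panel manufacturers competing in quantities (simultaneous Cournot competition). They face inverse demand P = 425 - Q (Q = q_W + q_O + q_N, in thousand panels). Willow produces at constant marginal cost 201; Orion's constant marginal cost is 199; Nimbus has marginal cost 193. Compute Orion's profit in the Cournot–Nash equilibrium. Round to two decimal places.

3080.25

Willow's profit: π_W = (425 - Q)q_W - (201q_W). Setting ∂π_W/∂q_W = 0: 224 - 2q_W - (q_O + q_N) = 0.
Orion's first-order condition: 226 - 2q_O - (q_W + q_N) = 0.
Nimbus's first-order condition: 232 - 2q_N - (q_W + q_O) = 0.
Adding the 3 conditions: 682 − 2Q − 2Q = 0, i.e. Q = 341/2.
Back-substituting: q_W = (224 − 341/2) = 107/2, q_O = (226 − 341/2) = 111/2, q_N = (232 − 341/2) = 123/2.
Price P = 425 - 341/2 = 509/2.
Orion's profit: (509/2 - 199)·(111/2) = 3080.2500.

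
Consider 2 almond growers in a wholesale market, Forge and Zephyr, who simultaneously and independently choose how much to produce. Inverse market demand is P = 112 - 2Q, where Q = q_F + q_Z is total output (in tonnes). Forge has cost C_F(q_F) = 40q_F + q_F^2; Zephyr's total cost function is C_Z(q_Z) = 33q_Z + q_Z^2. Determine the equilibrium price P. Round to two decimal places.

74.25

Forge's profit: π_F = (112 - 2Q)q_F - (40q_F + q_F²). Setting ∂π_F/∂q_F = 0: 72 - 6q_F - 2(q_Z) = 0.
Zephyr's profit: π_Z = (112 - 2Q)q_Z - (33q_Z + q_Z²). Setting ∂π_Z/∂q_Z = 0: 79 - 6q_Z - 2(q_F) = 0.
Rearranging gives the reaction functions q_F = (72 - 2q_Z)/6 and q_Z = (79 - 2q_F)/6.
Solving the pair: q_F = 137/16, q_Z = 165/16.
Total output Q = 151/8, so price P = 112 - 2·(151/8) = 297/4.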